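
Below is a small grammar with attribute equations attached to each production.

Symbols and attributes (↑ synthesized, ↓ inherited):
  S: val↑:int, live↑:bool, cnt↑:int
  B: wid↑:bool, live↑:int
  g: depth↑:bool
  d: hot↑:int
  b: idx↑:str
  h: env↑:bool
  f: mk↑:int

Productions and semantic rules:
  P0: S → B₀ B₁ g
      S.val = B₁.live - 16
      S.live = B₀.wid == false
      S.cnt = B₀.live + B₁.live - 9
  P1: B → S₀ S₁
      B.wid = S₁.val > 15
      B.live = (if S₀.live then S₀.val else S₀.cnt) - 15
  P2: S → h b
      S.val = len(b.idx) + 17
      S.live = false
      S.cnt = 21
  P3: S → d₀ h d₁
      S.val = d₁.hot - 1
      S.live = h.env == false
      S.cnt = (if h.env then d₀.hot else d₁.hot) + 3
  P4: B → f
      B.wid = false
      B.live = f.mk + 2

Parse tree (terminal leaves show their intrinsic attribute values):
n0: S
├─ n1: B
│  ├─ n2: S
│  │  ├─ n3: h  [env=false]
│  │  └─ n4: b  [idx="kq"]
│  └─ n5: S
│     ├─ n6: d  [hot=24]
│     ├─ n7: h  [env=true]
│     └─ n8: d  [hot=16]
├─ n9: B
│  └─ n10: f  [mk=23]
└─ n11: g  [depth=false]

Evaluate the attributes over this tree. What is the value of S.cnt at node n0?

22

1. n3.env = false  [terminal]
2. n4.idx = "kq"  [terminal]
3. n2.val = 19  [len(b.idx) + 17]
4. n2.live = false  [false]
5. n2.cnt = 21  [21]
6. n6.hot = 24  [terminal]
7. n7.env = true  [terminal]
8. n8.hot = 16  [terminal]
9. n5.val = 15  [d₁.hot - 1]
10. n5.live = false  [h.env == false]
11. n5.cnt = 27  [(if h.env then d₀.hot else d₁.hot) + 3]
12. n1.wid = false  [S₁.val > 15]
13. n1.live = 6  [(if S₀.live then S₀.val else S₀.cnt) - 15]
14. n10.mk = 23  [terminal]
15. n9.wid = false  [false]
16. n9.live = 25  [f.mk + 2]
17. n11.depth = false  [terminal]
18. n0.val = 9  [B₁.live - 16]
19. n0.live = true  [B₀.wid == false]
20. n0.cnt = 22  [B₀.live + B₁.live - 9]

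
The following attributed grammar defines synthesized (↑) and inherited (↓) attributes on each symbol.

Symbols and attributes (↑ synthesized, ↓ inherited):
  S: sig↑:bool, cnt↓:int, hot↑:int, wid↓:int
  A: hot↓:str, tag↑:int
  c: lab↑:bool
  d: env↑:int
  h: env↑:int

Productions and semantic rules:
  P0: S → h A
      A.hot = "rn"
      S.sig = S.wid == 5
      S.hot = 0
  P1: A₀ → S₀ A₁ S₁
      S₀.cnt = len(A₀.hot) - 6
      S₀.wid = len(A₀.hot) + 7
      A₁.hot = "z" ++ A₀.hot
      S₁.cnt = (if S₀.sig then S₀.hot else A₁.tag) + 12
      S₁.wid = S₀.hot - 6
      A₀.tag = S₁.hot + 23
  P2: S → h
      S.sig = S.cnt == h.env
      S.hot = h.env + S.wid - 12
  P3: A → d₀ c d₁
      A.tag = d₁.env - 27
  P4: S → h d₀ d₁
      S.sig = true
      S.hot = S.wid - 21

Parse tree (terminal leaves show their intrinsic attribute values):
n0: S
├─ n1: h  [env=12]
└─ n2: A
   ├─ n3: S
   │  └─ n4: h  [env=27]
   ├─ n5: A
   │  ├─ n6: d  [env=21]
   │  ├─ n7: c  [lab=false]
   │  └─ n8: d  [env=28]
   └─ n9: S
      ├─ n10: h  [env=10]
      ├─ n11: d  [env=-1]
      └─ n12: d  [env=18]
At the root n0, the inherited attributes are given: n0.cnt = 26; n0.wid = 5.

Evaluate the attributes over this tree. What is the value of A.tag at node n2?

20

1. n0.cnt = 26  [given at root]
2. n0.wid = 5  [given at root]
3. n1.env = 12  [terminal]
4. n2.hot = "rn"  ["rn"]
5. n3.cnt = -4  [len(A₀.hot) - 6]
6. n3.wid = 9  [len(A₀.hot) + 7]
7. n4.env = 27  [terminal]
8. n3.sig = false  [S.cnt == h.env]
9. n3.hot = 24  [h.env + S.wid - 12]
10. n5.hot = "zrn"  ["z" ++ A₀.hot]
11. n6.env = 21  [terminal]
12. n7.lab = false  [terminal]
13. n8.env = 28  [terminal]
14. n5.tag = 1  [d₁.env - 27]
15. n9.cnt = 13  [(if S₀.sig then S₀.hot else A₁.tag) + 12]
16. n9.wid = 18  [S₀.hot - 6]
17. n10.env = 10  [terminal]
18. n11.env = -1  [terminal]
19. n12.env = 18  [terminal]
20. n9.sig = true  [true]
21. n9.hot = -3  [S.wid - 21]
22. n2.tag = 20  [S₁.hot + 23]
23. n0.sig = true  [S.wid == 5]
24. n0.hot = 0  [0]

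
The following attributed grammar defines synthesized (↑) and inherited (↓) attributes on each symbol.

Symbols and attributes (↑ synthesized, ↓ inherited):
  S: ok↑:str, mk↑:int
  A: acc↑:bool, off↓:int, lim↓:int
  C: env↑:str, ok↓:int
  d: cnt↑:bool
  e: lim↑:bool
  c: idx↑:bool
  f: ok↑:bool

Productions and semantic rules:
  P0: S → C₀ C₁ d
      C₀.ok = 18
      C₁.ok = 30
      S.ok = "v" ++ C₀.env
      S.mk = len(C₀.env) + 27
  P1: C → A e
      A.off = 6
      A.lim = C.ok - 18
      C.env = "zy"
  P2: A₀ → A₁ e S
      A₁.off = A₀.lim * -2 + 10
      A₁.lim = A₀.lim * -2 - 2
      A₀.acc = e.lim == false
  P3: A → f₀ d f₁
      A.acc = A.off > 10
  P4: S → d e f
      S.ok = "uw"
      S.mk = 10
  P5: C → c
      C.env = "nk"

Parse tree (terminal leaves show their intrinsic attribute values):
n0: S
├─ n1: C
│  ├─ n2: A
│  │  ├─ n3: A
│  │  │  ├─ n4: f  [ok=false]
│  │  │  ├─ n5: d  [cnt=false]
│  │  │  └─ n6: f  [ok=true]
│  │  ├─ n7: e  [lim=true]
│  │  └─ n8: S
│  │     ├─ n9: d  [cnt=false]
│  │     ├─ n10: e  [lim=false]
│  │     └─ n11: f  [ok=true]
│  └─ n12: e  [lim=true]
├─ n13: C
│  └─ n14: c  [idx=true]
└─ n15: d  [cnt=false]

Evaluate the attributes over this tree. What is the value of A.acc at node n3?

1. n1.ok = 18  [18]
2. n2.off = 6  [6]
3. n2.lim = 0  [C.ok - 18]
4. n3.off = 10  [A₀.lim * -2 + 10]
5. n3.lim = -2  [A₀.lim * -2 - 2]
6. n4.ok = false  [terminal]
7. n5.cnt = false  [terminal]
8. n6.ok = true  [terminal]
9. n3.acc = false  [A.off > 10]
10. n7.lim = true  [terminal]
11. n9.cnt = false  [terminal]
12. n10.lim = false  [terminal]
13. n11.ok = true  [terminal]
14. n8.ok = "uw"  ["uw"]
15. n8.mk = 10  [10]
16. n2.acc = false  [e.lim == false]
17. n12.lim = true  [terminal]
18. n1.env = "zy"  ["zy"]
19. n13.ok = 30  [30]
20. n14.idx = true  [terminal]
21. n13.env = "nk"  ["nk"]
22. n15.cnt = false  [terminal]
23. n0.ok = "vzy"  ["v" ++ C₀.env]
24. n0.mk = 29  [len(C₀.env) + 27]

false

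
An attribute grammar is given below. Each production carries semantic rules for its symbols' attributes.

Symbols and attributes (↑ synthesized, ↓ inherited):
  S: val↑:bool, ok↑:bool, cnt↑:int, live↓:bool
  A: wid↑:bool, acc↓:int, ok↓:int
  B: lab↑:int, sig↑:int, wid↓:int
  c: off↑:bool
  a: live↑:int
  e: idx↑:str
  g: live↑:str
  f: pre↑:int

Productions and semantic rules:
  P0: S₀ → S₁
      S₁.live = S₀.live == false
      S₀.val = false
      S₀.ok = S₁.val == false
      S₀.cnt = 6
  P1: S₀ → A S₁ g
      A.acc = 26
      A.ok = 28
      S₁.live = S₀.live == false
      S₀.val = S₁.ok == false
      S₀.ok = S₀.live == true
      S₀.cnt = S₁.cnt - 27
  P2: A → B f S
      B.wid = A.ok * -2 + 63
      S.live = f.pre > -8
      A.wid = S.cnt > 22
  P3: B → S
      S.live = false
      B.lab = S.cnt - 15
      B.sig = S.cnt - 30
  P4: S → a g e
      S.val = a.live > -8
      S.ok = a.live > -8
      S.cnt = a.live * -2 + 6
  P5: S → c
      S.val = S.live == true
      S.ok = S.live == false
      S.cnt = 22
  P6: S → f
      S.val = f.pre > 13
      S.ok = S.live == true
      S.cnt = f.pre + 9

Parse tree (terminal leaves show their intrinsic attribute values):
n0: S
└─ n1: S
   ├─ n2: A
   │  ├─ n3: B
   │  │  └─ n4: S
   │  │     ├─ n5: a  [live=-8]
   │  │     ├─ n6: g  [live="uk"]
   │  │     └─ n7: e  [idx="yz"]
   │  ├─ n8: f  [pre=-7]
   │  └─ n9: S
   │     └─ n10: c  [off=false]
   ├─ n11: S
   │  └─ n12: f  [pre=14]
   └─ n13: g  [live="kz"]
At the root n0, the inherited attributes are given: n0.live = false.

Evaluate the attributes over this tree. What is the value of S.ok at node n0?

1. n0.live = false  [given at root]
2. n1.live = true  [S₀.live == false]
3. n2.acc = 26  [26]
4. n2.ok = 28  [28]
5. n3.wid = 7  [A.ok * -2 + 63]
6. n4.live = false  [false]
7. n5.live = -8  [terminal]
8. n6.live = "uk"  [terminal]
9. n7.idx = "yz"  [terminal]
10. n4.val = false  [a.live > -8]
11. n4.ok = false  [a.live > -8]
12. n4.cnt = 22  [a.live * -2 + 6]
13. n3.lab = 7  [S.cnt - 15]
14. n3.sig = -8  [S.cnt - 30]
15. n8.pre = -7  [terminal]
16. n9.live = true  [f.pre > -8]
17. n10.off = false  [terminal]
18. n9.val = true  [S.live == true]
19. n9.ok = false  [S.live == false]
20. n9.cnt = 22  [22]
21. n2.wid = false  [S.cnt > 22]
22. n11.live = false  [S₀.live == false]
23. n12.pre = 14  [terminal]
24. n11.val = true  [f.pre > 13]
25. n11.ok = false  [S.live == true]
26. n11.cnt = 23  [f.pre + 9]
27. n13.live = "kz"  [terminal]
28. n1.val = true  [S₁.ok == false]
29. n1.ok = true  [S₀.live == true]
30. n1.cnt = -4  [S₁.cnt - 27]
31. n0.val = false  [false]
32. n0.ok = false  [S₁.val == false]
33. n0.cnt = 6  [6]

false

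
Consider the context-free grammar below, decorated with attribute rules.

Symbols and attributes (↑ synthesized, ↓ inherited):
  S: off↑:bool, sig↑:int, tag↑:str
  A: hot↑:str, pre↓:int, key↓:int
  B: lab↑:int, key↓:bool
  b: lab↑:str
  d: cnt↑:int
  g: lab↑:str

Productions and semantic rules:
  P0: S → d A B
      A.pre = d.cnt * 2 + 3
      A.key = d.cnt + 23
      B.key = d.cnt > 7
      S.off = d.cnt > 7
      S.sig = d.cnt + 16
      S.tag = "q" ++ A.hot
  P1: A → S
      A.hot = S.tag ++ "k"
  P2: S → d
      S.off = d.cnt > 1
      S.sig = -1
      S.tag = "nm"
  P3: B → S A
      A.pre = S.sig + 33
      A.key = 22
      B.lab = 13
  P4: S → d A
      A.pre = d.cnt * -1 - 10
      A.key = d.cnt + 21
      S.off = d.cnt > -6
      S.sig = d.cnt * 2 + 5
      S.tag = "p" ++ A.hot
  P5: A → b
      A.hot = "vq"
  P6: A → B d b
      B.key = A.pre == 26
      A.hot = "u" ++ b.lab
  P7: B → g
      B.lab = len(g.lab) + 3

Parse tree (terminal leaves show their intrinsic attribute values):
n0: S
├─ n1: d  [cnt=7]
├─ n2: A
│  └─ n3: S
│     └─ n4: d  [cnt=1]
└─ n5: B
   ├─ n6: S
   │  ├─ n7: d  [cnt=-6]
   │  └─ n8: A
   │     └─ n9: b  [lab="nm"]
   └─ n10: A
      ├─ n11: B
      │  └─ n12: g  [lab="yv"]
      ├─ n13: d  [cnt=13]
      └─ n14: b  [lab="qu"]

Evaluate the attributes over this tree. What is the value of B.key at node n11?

true

1. n1.cnt = 7  [terminal]
2. n2.pre = 17  [d.cnt * 2 + 3]
3. n2.key = 30  [d.cnt + 23]
4. n4.cnt = 1  [terminal]
5. n3.off = false  [d.cnt > 1]
6. n3.sig = -1  [-1]
7. n3.tag = "nm"  ["nm"]
8. n2.hot = "nmk"  [S.tag ++ "k"]
9. n5.key = false  [d.cnt > 7]
10. n7.cnt = -6  [terminal]
11. n8.pre = -4  [d.cnt * -1 - 10]
12. n8.key = 15  [d.cnt + 21]
13. n9.lab = "nm"  [terminal]
14. n8.hot = "vq"  ["vq"]
15. n6.off = false  [d.cnt > -6]
16. n6.sig = -7  [d.cnt * 2 + 5]
17. n6.tag = "pvq"  ["p" ++ A.hot]
18. n10.pre = 26  [S.sig + 33]
19. n10.key = 22  [22]
20. n11.key = true  [A.pre == 26]
21. n12.lab = "yv"  [terminal]
22. n11.lab = 5  [len(g.lab) + 3]
23. n13.cnt = 13  [terminal]
24. n14.lab = "qu"  [terminal]
25. n10.hot = "uqu"  ["u" ++ b.lab]
26. n5.lab = 13  [13]
27. n0.off = false  [d.cnt > 7]
28. n0.sig = 23  [d.cnt + 16]
29. n0.tag = "qnmk"  ["q" ++ A.hot]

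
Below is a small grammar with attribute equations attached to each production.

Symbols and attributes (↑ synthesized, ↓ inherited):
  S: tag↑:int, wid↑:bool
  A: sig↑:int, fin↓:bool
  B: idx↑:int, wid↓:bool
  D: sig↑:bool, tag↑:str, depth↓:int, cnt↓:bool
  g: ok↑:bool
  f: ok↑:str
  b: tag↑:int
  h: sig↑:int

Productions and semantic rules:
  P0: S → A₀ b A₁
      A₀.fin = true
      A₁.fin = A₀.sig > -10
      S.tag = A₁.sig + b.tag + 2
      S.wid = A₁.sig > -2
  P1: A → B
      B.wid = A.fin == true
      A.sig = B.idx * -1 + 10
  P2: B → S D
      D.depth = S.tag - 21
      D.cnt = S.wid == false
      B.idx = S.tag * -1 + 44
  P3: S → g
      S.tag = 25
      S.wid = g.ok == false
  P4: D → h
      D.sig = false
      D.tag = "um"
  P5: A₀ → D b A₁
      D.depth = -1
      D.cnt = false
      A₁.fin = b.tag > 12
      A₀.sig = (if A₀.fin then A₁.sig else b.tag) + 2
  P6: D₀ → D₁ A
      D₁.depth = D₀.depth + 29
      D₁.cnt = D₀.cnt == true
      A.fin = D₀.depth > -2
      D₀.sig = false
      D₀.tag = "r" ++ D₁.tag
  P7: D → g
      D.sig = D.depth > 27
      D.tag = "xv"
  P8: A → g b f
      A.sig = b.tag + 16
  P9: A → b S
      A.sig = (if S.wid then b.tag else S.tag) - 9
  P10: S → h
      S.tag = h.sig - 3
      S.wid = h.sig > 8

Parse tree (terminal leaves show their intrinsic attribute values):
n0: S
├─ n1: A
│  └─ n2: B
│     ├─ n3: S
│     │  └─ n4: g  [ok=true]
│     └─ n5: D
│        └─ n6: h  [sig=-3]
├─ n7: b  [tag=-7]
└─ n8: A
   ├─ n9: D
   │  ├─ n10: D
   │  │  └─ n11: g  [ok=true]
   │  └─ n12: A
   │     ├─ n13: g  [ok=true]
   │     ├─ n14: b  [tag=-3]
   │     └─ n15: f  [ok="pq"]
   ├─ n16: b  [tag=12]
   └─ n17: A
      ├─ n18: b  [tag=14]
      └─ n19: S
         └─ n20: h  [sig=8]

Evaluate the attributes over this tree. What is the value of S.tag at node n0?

1. n1.fin = true  [true]
2. n2.wid = true  [A.fin == true]
3. n4.ok = true  [terminal]
4. n3.tag = 25  [25]
5. n3.wid = false  [g.ok == false]
6. n5.depth = 4  [S.tag - 21]
7. n5.cnt = true  [S.wid == false]
8. n6.sig = -3  [terminal]
9. n5.sig = false  [false]
10. n5.tag = "um"  ["um"]
11. n2.idx = 19  [S.tag * -1 + 44]
12. n1.sig = -9  [B.idx * -1 + 10]
13. n7.tag = -7  [terminal]
14. n8.fin = true  [A₀.sig > -10]
15. n9.depth = -1  [-1]
16. n9.cnt = false  [false]
17. n10.depth = 28  [D₀.depth + 29]
18. n10.cnt = false  [D₀.cnt == true]
19. n11.ok = true  [terminal]
20. n10.sig = true  [D.depth > 27]
21. n10.tag = "xv"  ["xv"]
22. n12.fin = true  [D₀.depth > -2]
23. n13.ok = true  [terminal]
24. n14.tag = -3  [terminal]
25. n15.ok = "pq"  [terminal]
26. n12.sig = 13  [b.tag + 16]
27. n9.sig = false  [false]
28. n9.tag = "rxv"  ["r" ++ D₁.tag]
29. n16.tag = 12  [terminal]
30. n17.fin = false  [b.tag > 12]
31. n18.tag = 14  [terminal]
32. n20.sig = 8  [terminal]
33. n19.tag = 5  [h.sig - 3]
34. n19.wid = false  [h.sig > 8]
35. n17.sig = -4  [(if S.wid then b.tag else S.tag) - 9]
36. n8.sig = -2  [(if A₀.fin then A₁.sig else b.tag) + 2]
37. n0.tag = -7  [A₁.sig + b.tag + 2]
38. n0.wid = false  [A₁.sig > -2]

-7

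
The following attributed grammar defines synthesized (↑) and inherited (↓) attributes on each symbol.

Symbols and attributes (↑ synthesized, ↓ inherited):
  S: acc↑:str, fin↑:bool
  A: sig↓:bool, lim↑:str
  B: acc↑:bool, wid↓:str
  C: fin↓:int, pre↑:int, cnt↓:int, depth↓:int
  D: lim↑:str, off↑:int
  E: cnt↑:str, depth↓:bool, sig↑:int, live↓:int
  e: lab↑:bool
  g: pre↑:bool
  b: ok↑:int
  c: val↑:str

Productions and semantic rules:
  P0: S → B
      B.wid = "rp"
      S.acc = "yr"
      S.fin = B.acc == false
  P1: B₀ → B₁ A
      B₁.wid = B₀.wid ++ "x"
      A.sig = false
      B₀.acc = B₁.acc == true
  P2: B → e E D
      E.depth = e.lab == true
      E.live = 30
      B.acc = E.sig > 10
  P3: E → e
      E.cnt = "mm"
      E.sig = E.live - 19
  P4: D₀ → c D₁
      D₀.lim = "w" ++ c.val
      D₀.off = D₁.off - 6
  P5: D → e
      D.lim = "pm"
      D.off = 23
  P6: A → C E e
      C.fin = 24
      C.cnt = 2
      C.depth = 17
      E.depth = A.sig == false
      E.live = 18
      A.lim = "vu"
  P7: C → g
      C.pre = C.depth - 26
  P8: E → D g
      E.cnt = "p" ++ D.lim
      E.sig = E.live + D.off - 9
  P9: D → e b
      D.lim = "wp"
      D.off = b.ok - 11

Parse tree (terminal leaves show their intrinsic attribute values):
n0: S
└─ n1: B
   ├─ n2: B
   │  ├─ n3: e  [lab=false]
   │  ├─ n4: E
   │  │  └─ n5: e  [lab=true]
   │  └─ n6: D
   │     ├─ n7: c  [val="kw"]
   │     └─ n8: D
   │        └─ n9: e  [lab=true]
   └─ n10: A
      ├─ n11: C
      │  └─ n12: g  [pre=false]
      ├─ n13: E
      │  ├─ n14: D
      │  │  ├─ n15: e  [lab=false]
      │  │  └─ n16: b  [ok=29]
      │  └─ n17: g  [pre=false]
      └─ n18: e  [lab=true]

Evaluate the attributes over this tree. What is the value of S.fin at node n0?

1. n1.wid = "rp"  ["rp"]
2. n2.wid = "rpx"  [B₀.wid ++ "x"]
3. n3.lab = false  [terminal]
4. n4.depth = false  [e.lab == true]
5. n4.live = 30  [30]
6. n5.lab = true  [terminal]
7. n4.cnt = "mm"  ["mm"]
8. n4.sig = 11  [E.live - 19]
9. n7.val = "kw"  [terminal]
10. n9.lab = true  [terminal]
11. n8.lim = "pm"  ["pm"]
12. n8.off = 23  [23]
13. n6.lim = "wkw"  ["w" ++ c.val]
14. n6.off = 17  [D₁.off - 6]
15. n2.acc = true  [E.sig > 10]
16. n10.sig = false  [false]
17. n11.fin = 24  [24]
18. n11.cnt = 2  [2]
19. n11.depth = 17  [17]
20. n12.pre = false  [terminal]
21. n11.pre = -9  [C.depth - 26]
22. n13.depth = true  [A.sig == false]
23. n13.live = 18  [18]
24. n15.lab = false  [terminal]
25. n16.ok = 29  [terminal]
26. n14.lim = "wp"  ["wp"]
27. n14.off = 18  [b.ok - 11]
28. n17.pre = false  [terminal]
29. n13.cnt = "pwp"  ["p" ++ D.lim]
30. n13.sig = 27  [E.live + D.off - 9]
31. n18.lab = true  [terminal]
32. n10.lim = "vu"  ["vu"]
33. n1.acc = true  [B₁.acc == true]
34. n0.acc = "yr"  ["yr"]
35. n0.fin = false  [B.acc == false]

false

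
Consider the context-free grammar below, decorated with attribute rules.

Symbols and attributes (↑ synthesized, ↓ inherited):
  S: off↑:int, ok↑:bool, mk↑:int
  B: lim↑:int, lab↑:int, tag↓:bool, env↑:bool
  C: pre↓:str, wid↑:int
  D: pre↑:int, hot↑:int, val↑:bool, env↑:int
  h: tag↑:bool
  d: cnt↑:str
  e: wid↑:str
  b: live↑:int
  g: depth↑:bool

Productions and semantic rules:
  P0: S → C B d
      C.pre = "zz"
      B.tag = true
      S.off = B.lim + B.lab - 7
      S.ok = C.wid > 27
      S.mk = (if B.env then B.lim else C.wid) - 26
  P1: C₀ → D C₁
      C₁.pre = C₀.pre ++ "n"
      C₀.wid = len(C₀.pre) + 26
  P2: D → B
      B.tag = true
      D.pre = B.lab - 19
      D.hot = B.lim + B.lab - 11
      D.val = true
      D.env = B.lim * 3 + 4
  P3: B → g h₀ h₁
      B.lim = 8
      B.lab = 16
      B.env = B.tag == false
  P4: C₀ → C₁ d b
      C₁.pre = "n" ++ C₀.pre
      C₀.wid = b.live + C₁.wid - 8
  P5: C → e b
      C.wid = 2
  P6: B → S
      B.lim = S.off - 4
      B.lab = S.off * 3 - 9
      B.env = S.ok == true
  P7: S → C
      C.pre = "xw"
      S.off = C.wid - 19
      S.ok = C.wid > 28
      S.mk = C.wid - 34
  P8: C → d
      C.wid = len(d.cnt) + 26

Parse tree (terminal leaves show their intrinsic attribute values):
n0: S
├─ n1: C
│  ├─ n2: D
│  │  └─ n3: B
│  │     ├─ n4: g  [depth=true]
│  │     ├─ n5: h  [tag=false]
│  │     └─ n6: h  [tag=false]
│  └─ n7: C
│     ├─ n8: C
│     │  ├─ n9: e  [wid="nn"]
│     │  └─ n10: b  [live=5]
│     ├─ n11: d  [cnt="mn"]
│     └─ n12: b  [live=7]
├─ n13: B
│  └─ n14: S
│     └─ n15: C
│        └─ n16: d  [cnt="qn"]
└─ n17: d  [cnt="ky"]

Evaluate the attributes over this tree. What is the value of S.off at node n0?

1. n1.pre = "zz"  ["zz"]
2. n3.tag = true  [true]
3. n4.depth = true  [terminal]
4. n5.tag = false  [terminal]
5. n6.tag = false  [terminal]
6. n3.lim = 8  [8]
7. n3.lab = 16  [16]
8. n3.env = false  [B.tag == false]
9. n2.pre = -3  [B.lab - 19]
10. n2.hot = 13  [B.lim + B.lab - 11]
11. n2.val = true  [true]
12. n2.env = 28  [B.lim * 3 + 4]
13. n7.pre = "zzn"  [C₀.pre ++ "n"]
14. n8.pre = "nzzn"  ["n" ++ C₀.pre]
15. n9.wid = "nn"  [terminal]
16. n10.live = 5  [terminal]
17. n8.wid = 2  [2]
18. n11.cnt = "mn"  [terminal]
19. n12.live = 7  [terminal]
20. n7.wid = 1  [b.live + C₁.wid - 8]
21. n1.wid = 28  [len(C₀.pre) + 26]
22. n13.tag = true  [true]
23. n15.pre = "xw"  ["xw"]
24. n16.cnt = "qn"  [terminal]
25. n15.wid = 28  [len(d.cnt) + 26]
26. n14.off = 9  [C.wid - 19]
27. n14.ok = false  [C.wid > 28]
28. n14.mk = -6  [C.wid - 34]
29. n13.lim = 5  [S.off - 4]
30. n13.lab = 18  [S.off * 3 - 9]
31. n13.env = false  [S.ok == true]
32. n17.cnt = "ky"  [terminal]
33. n0.off = 16  [B.lim + B.lab - 7]
34. n0.ok = true  [C.wid > 27]
35. n0.mk = 2  [(if B.env then B.lim else C.wid) - 26]

16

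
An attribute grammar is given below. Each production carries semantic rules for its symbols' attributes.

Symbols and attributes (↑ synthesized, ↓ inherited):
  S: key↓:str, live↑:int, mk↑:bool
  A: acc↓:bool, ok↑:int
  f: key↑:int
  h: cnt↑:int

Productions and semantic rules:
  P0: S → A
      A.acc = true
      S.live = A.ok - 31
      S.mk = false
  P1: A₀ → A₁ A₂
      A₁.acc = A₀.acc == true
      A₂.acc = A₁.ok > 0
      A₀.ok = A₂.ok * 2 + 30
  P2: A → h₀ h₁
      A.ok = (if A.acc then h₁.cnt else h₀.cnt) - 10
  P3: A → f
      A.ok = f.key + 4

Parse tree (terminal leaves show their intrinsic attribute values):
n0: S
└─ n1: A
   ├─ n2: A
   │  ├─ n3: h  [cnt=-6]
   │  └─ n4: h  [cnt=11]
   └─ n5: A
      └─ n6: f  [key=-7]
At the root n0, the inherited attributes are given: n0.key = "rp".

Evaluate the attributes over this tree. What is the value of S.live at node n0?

1. n0.key = "rp"  [given at root]
2. n1.acc = true  [true]
3. n2.acc = true  [A₀.acc == true]
4. n3.cnt = -6  [terminal]
5. n4.cnt = 11  [terminal]
6. n2.ok = 1  [(if A.acc then h₁.cnt else h₀.cnt) - 10]
7. n5.acc = true  [A₁.ok > 0]
8. n6.key = -7  [terminal]
9. n5.ok = -3  [f.key + 4]
10. n1.ok = 24  [A₂.ok * 2 + 30]
11. n0.live = -7  [A.ok - 31]
12. n0.mk = false  [false]

-7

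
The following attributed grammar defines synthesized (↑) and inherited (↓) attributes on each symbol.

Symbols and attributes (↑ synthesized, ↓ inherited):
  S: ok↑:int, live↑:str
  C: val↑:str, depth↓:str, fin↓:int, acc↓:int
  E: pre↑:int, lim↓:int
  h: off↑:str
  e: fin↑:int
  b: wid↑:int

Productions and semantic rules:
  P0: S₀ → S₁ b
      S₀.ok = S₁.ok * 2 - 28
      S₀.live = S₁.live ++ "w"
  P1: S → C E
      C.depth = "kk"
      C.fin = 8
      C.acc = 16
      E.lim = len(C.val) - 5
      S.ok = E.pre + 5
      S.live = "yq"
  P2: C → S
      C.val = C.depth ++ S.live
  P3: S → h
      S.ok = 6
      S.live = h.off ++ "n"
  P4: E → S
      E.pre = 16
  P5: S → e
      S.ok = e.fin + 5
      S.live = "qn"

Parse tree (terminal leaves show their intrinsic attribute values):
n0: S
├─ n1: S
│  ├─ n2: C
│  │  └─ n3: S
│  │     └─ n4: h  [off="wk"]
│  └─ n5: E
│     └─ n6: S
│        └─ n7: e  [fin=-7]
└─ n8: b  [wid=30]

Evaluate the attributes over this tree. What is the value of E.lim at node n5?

1. n2.depth = "kk"  ["kk"]
2. n2.fin = 8  [8]
3. n2.acc = 16  [16]
4. n4.off = "wk"  [terminal]
5. n3.ok = 6  [6]
6. n3.live = "wkn"  [h.off ++ "n"]
7. n2.val = "kkwkn"  [C.depth ++ S.live]
8. n5.lim = 0  [len(C.val) - 5]
9. n7.fin = -7  [terminal]
10. n6.ok = -2  [e.fin + 5]
11. n6.live = "qn"  ["qn"]
12. n5.pre = 16  [16]
13. n1.ok = 21  [E.pre + 5]
14. n1.live = "yq"  ["yq"]
15. n8.wid = 30  [terminal]
16. n0.ok = 14  [S₁.ok * 2 - 28]
17. n0.live = "yqw"  [S₁.live ++ "w"]

0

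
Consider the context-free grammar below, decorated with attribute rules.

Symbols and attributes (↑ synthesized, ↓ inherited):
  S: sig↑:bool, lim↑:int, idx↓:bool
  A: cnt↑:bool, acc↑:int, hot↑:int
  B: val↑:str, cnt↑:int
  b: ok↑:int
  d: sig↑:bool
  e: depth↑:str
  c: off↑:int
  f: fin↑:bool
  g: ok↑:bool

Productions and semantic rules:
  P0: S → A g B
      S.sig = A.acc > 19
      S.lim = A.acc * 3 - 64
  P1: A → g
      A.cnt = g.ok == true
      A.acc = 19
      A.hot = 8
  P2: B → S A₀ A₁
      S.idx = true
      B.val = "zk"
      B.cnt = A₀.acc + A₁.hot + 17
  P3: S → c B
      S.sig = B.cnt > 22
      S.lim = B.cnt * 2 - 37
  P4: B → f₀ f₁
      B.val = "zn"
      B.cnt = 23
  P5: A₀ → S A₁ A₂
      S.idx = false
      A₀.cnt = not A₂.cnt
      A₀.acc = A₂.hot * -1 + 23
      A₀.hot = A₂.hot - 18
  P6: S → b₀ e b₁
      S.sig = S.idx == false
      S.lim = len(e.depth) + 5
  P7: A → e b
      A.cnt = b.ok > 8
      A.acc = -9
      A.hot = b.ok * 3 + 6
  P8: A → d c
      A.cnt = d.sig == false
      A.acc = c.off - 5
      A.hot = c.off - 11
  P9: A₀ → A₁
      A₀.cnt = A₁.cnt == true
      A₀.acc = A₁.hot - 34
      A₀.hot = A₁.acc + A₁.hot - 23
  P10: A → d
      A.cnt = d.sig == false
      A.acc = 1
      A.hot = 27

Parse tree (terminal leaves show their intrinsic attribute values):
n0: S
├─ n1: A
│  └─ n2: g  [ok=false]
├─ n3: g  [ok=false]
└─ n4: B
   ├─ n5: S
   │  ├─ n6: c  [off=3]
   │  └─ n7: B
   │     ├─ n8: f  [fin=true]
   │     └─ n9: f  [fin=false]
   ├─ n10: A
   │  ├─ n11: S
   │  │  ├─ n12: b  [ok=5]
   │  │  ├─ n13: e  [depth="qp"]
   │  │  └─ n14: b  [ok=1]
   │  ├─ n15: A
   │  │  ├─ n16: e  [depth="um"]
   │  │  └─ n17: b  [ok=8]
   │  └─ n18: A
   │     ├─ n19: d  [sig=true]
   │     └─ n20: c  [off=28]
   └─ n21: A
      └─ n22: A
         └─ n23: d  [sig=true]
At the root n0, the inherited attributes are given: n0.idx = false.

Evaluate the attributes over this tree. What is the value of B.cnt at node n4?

1. n0.idx = false  [given at root]
2. n2.ok = false  [terminal]
3. n1.cnt = false  [g.ok == true]
4. n1.acc = 19  [19]
5. n1.hot = 8  [8]
6. n3.ok = false  [terminal]
7. n5.idx = true  [true]
8. n6.off = 3  [terminal]
9. n8.fin = true  [terminal]
10. n9.fin = false  [terminal]
11. n7.val = "zn"  ["zn"]
12. n7.cnt = 23  [23]
13. n5.sig = true  [B.cnt > 22]
14. n5.lim = 9  [B.cnt * 2 - 37]
15. n11.idx = false  [false]
16. n12.ok = 5  [terminal]
17. n13.depth = "qp"  [terminal]
18. n14.ok = 1  [terminal]
19. n11.sig = true  [S.idx == false]
20. n11.lim = 7  [len(e.depth) + 5]
21. n16.depth = "um"  [terminal]
22. n17.ok = 8  [terminal]
23. n15.cnt = false  [b.ok > 8]
24. n15.acc = -9  [-9]
25. n15.hot = 30  [b.ok * 3 + 6]
26. n19.sig = true  [terminal]
27. n20.off = 28  [terminal]
28. n18.cnt = false  [d.sig == false]
29. n18.acc = 23  [c.off - 5]
30. n18.hot = 17  [c.off - 11]
31. n10.cnt = true  [not A₂.cnt]
32. n10.acc = 6  [A₂.hot * -1 + 23]
33. n10.hot = -1  [A₂.hot - 18]
34. n23.sig = true  [terminal]
35. n22.cnt = false  [d.sig == false]
36. n22.acc = 1  [1]
37. n22.hot = 27  [27]
38. n21.cnt = false  [A₁.cnt == true]
39. n21.acc = -7  [A₁.hot - 34]
40. n21.hot = 5  [A₁.acc + A₁.hot - 23]
41. n4.val = "zk"  ["zk"]
42. n4.cnt = 28  [A₀.acc + A₁.hot + 17]
43. n0.sig = false  [A.acc > 19]
44. n0.lim = -7  [A.acc * 3 - 64]

28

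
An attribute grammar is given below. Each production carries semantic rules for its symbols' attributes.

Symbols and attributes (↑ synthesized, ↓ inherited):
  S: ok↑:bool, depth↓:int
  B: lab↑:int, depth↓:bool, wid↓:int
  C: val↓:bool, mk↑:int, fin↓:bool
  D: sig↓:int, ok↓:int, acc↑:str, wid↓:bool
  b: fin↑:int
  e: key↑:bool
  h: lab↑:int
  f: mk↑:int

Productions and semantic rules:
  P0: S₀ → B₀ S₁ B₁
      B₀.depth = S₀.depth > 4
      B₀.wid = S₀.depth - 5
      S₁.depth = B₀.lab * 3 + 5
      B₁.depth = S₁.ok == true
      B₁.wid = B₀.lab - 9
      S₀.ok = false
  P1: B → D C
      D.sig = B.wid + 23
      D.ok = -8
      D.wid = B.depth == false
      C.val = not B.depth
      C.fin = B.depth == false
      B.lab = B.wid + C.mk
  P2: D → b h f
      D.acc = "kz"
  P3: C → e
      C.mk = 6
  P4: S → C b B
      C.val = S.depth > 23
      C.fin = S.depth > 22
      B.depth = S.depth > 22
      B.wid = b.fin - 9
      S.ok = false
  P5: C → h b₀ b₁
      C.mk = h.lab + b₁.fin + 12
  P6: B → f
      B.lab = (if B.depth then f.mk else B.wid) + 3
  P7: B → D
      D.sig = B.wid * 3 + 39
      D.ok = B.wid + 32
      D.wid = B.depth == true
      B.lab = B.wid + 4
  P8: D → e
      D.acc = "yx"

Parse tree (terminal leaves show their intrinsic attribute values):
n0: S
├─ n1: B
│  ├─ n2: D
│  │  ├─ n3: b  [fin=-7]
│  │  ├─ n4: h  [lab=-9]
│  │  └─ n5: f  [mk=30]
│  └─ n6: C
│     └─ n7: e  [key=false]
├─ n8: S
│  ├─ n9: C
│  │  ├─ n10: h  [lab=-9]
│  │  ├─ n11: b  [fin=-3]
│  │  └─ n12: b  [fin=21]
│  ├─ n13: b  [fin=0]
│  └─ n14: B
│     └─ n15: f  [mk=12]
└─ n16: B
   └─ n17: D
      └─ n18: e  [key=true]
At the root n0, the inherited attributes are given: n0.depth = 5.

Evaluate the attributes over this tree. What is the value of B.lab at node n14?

15

1. n0.depth = 5  [given at root]
2. n1.depth = true  [S₀.depth > 4]
3. n1.wid = 0  [S₀.depth - 5]
4. n2.sig = 23  [B.wid + 23]
5. n2.ok = -8  [-8]
6. n2.wid = false  [B.depth == false]
7. n3.fin = -7  [terminal]
8. n4.lab = -9  [terminal]
9. n5.mk = 30  [terminal]
10. n2.acc = "kz"  ["kz"]
11. n6.val = false  [not B.depth]
12. n6.fin = false  [B.depth == false]
13. n7.key = false  [terminal]
14. n6.mk = 6  [6]
15. n1.lab = 6  [B.wid + C.mk]
16. n8.depth = 23  [B₀.lab * 3 + 5]
17. n9.val = false  [S.depth > 23]
18. n9.fin = true  [S.depth > 22]
19. n10.lab = -9  [terminal]
20. n11.fin = -3  [terminal]
21. n12.fin = 21  [terminal]
22. n9.mk = 24  [h.lab + b₁.fin + 12]
23. n13.fin = 0  [terminal]
24. n14.depth = true  [S.depth > 22]
25. n14.wid = -9  [b.fin - 9]
26. n15.mk = 12  [terminal]
27. n14.lab = 15  [(if B.depth then f.mk else B.wid) + 3]
28. n8.ok = false  [false]
29. n16.depth = false  [S₁.ok == true]
30. n16.wid = -3  [B₀.lab - 9]
31. n17.sig = 30  [B.wid * 3 + 39]
32. n17.ok = 29  [B.wid + 32]
33. n17.wid = false  [B.depth == true]
34. n18.key = true  [terminal]
35. n17.acc = "yx"  ["yx"]
36. n16.lab = 1  [B.wid + 4]
37. n0.ok = false  [false]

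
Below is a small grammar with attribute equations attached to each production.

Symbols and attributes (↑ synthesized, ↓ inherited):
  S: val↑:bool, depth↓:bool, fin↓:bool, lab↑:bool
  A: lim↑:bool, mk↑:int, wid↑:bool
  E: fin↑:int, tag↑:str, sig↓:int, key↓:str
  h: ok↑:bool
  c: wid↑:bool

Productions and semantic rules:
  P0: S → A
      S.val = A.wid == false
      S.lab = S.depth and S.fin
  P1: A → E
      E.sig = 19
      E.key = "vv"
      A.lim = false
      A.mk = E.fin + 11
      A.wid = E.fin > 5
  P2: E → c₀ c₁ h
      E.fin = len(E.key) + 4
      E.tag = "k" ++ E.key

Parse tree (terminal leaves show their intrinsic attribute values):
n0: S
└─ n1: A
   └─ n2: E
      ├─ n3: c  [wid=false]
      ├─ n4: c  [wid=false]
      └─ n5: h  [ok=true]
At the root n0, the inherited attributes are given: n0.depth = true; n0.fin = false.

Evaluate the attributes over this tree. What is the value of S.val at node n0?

false

1. n0.depth = true  [given at root]
2. n0.fin = false  [given at root]
3. n2.sig = 19  [19]
4. n2.key = "vv"  ["vv"]
5. n3.wid = false  [terminal]
6. n4.wid = false  [terminal]
7. n5.ok = true  [terminal]
8. n2.fin = 6  [len(E.key) + 4]
9. n2.tag = "kvv"  ["k" ++ E.key]
10. n1.lim = false  [false]
11. n1.mk = 17  [E.fin + 11]
12. n1.wid = true  [E.fin > 5]
13. n0.val = false  [A.wid == false]
14. n0.lab = false  [S.depth and S.fin]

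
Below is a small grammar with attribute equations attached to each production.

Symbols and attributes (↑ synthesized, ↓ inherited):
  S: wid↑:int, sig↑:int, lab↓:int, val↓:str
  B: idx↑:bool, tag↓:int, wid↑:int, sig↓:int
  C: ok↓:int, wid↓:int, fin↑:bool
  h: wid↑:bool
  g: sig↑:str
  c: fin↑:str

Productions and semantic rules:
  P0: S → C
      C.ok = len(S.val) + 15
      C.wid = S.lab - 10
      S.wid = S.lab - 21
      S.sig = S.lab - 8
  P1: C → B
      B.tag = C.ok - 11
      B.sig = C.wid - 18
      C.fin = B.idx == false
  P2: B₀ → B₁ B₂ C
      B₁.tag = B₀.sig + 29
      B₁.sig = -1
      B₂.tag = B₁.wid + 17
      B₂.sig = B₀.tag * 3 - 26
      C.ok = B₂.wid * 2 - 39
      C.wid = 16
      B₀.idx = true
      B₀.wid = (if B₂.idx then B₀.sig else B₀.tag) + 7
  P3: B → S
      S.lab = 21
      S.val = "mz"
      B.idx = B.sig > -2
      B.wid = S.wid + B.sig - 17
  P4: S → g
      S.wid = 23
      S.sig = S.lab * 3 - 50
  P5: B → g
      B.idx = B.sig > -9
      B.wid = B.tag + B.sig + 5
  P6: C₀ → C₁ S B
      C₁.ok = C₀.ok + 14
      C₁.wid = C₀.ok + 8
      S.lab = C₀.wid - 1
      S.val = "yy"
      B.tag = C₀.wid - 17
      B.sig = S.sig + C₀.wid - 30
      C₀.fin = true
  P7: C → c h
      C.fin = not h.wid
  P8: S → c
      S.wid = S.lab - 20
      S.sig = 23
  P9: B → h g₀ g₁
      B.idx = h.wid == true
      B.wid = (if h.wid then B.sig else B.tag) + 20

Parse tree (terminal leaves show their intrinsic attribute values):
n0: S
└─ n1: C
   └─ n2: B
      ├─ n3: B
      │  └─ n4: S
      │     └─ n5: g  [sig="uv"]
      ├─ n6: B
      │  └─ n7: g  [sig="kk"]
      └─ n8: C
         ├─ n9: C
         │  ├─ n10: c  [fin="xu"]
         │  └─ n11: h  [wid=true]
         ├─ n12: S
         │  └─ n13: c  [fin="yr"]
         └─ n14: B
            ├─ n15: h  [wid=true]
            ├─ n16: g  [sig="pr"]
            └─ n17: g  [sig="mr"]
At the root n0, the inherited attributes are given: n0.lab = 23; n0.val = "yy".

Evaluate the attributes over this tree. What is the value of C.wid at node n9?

7

1. n0.lab = 23  [given at root]
2. n0.val = "yy"  [given at root]
3. n1.ok = 17  [len(S.val) + 15]
4. n1.wid = 13  [S.lab - 10]
5. n2.tag = 6  [C.ok - 11]
6. n2.sig = -5  [C.wid - 18]
7. n3.tag = 24  [B₀.sig + 29]
8. n3.sig = -1  [-1]
9. n4.lab = 21  [21]
10. n4.val = "mz"  ["mz"]
11. n5.sig = "uv"  [terminal]
12. n4.wid = 23  [23]
13. n4.sig = 13  [S.lab * 3 - 50]
14. n3.idx = true  [B.sig > -2]
15. n3.wid = 5  [S.wid + B.sig - 17]
16. n6.tag = 22  [B₁.wid + 17]
17. n6.sig = -8  [B₀.tag * 3 - 26]
18. n7.sig = "kk"  [terminal]
19. n6.idx = true  [B.sig > -9]
20. n6.wid = 19  [B.tag + B.sig + 5]
21. n8.ok = -1  [B₂.wid * 2 - 39]
22. n8.wid = 16  [16]
23. n9.ok = 13  [C₀.ok + 14]
24. n9.wid = 7  [C₀.ok + 8]
25. n10.fin = "xu"  [terminal]
26. n11.wid = true  [terminal]
27. n9.fin = false  [not h.wid]
28. n12.lab = 15  [C₀.wid - 1]
29. n12.val = "yy"  ["yy"]
30. n13.fin = "yr"  [terminal]
31. n12.wid = -5  [S.lab - 20]
32. n12.sig = 23  [23]
33. n14.tag = -1  [C₀.wid - 17]
34. n14.sig = 9  [S.sig + C₀.wid - 30]
35. n15.wid = true  [terminal]
36. n16.sig = "pr"  [terminal]
37. n17.sig = "mr"  [terminal]
38. n14.idx = true  [h.wid == true]
39. n14.wid = 29  [(if h.wid then B.sig else B.tag) + 20]
40. n8.fin = true  [true]
41. n2.idx = true  [true]
42. n2.wid = 2  [(if B₂.idx then B₀.sig else B₀.tag) + 7]
43. n1.fin = false  [B.idx == false]
44. n0.wid = 2  [S.lab - 21]
45. n0.sig = 15  [S.lab - 8]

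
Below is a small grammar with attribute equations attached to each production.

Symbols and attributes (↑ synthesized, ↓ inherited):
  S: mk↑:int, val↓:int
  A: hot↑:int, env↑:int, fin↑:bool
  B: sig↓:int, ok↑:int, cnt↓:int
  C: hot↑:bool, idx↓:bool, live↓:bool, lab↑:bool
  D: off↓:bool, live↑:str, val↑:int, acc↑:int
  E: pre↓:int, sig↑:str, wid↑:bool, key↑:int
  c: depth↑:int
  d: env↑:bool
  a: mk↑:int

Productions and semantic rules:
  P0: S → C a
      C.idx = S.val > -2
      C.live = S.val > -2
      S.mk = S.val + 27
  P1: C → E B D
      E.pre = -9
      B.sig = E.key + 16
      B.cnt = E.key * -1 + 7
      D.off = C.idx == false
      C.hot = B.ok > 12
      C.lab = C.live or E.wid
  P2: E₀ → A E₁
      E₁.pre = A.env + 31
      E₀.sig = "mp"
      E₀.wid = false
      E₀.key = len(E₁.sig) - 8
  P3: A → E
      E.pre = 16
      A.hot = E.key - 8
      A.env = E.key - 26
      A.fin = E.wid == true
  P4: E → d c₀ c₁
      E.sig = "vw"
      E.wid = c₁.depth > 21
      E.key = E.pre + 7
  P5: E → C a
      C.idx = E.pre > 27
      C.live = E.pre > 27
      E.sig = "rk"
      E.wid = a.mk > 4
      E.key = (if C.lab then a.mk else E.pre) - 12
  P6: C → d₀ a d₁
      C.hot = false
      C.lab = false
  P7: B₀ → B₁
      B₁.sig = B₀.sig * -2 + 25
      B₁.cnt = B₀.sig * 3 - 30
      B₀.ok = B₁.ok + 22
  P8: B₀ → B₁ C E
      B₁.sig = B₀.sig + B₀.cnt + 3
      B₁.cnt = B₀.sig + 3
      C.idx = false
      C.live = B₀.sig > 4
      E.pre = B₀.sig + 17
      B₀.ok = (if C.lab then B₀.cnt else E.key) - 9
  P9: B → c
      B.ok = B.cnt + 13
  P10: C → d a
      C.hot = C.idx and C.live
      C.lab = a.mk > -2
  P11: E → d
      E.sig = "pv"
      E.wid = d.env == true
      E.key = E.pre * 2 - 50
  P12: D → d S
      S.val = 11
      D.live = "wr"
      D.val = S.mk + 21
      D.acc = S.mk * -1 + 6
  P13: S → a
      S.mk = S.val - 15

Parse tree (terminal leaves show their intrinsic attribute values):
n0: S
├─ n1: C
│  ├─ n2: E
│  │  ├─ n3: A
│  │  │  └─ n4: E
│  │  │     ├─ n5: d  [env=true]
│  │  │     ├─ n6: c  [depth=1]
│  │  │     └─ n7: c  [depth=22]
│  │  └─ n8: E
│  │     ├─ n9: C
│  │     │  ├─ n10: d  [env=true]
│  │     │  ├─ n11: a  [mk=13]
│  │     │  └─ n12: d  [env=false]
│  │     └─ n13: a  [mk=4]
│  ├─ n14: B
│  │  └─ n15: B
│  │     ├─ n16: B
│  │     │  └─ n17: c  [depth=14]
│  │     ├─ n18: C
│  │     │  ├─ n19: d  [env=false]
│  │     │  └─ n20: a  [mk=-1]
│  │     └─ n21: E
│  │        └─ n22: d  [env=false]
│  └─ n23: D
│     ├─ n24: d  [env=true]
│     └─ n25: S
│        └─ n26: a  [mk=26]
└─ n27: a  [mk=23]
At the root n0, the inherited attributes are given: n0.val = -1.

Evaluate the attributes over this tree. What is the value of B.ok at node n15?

1. n0.val = -1  [given at root]
2. n1.idx = true  [S.val > -2]
3. n1.live = true  [S.val > -2]
4. n2.pre = -9  [-9]
5. n4.pre = 16  [16]
6. n5.env = true  [terminal]
7. n6.depth = 1  [terminal]
8. n7.depth = 22  [terminal]
9. n4.sig = "vw"  ["vw"]
10. n4.wid = true  [c₁.depth > 21]
11. n4.key = 23  [E.pre + 7]
12. n3.hot = 15  [E.key - 8]
13. n3.env = -3  [E.key - 26]
14. n3.fin = true  [E.wid == true]
15. n8.pre = 28  [A.env + 31]
16. n9.idx = true  [E.pre > 27]
17. n9.live = true  [E.pre > 27]
18. n10.env = true  [terminal]
19. n11.mk = 13  [terminal]
20. n12.env = false  [terminal]
21. n9.hot = false  [false]
22. n9.lab = false  [false]
23. n13.mk = 4  [terminal]
24. n8.sig = "rk"  ["rk"]
25. n8.wid = false  [a.mk > 4]
26. n8.key = 16  [(if C.lab then a.mk else E.pre) - 12]
27. n2.sig = "mp"  ["mp"]
28. n2.wid = false  [false]
29. n2.key = -6  [len(E₁.sig) - 8]
30. n14.sig = 10  [E.key + 16]
31. n14.cnt = 13  [E.key * -1 + 7]
32. n15.sig = 5  [B₀.sig * -2 + 25]
33. n15.cnt = 0  [B₀.sig * 3 - 30]
34. n16.sig = 8  [B₀.sig + B₀.cnt + 3]
35. n16.cnt = 8  [B₀.sig + 3]
36. n17.depth = 14  [terminal]
37. n16.ok = 21  [B.cnt + 13]
38. n18.idx = false  [false]
39. n18.live = true  [B₀.sig > 4]
40. n19.env = false  [terminal]
41. n20.mk = -1  [terminal]
42. n18.hot = false  [C.idx and C.live]
43. n18.lab = true  [a.mk > -2]
44. n21.pre = 22  [B₀.sig + 17]
45. n22.env = false  [terminal]
46. n21.sig = "pv"  ["pv"]
47. n21.wid = false  [d.env == true]
48. n21.key = -6  [E.pre * 2 - 50]
49. n15.ok = -9  [(if C.lab then B₀.cnt else E.key) - 9]
50. n14.ok = 13  [B₁.ok + 22]
51. n23.off = false  [C.idx == false]
52. n24.env = true  [terminal]
53. n25.val = 11  [11]
54. n26.mk = 26  [terminal]
55. n25.mk = -4  [S.val - 15]
56. n23.live = "wr"  ["wr"]
57. n23.val = 17  [S.mk + 21]
58. n23.acc = 10  [S.mk * -1 + 6]
59. n1.hot = true  [B.ok > 12]
60. n1.lab = true  [C.live or E.wid]
61. n27.mk = 23  [terminal]
62. n0.mk = 26  [S.val + 27]

-9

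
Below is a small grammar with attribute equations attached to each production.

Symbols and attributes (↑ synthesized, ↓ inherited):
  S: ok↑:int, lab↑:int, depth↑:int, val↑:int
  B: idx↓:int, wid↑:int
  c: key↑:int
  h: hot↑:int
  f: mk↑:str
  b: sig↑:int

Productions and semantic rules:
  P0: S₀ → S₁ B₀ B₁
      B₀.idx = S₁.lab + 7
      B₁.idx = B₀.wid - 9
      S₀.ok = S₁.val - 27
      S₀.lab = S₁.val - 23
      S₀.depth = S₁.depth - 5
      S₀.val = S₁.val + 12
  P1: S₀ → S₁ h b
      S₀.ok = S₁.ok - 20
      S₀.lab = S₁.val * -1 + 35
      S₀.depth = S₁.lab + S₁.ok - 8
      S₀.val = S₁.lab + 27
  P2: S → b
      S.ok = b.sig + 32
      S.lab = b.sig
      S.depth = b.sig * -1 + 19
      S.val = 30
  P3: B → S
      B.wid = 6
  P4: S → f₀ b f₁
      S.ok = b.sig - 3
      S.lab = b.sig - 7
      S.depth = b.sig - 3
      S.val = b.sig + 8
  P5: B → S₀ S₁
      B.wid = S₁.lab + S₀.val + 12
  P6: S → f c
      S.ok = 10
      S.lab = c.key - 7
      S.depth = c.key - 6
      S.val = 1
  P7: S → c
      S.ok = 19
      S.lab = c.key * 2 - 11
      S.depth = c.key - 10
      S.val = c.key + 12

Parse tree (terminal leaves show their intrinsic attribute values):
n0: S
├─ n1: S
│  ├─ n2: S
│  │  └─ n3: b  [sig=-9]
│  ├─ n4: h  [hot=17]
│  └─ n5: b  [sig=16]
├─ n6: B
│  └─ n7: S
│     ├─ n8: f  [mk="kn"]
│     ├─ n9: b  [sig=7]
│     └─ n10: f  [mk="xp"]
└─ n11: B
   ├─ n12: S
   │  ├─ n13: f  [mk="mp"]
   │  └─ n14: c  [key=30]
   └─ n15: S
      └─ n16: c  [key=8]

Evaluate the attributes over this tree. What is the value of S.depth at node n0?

1

1. n3.sig = -9  [terminal]
2. n2.ok = 23  [b.sig + 32]
3. n2.lab = -9  [b.sig]
4. n2.depth = 28  [b.sig * -1 + 19]
5. n2.val = 30  [30]
6. n4.hot = 17  [terminal]
7. n5.sig = 16  [terminal]
8. n1.ok = 3  [S₁.ok - 20]
9. n1.lab = 5  [S₁.val * -1 + 35]
10. n1.depth = 6  [S₁.lab + S₁.ok - 8]
11. n1.val = 18  [S₁.lab + 27]
12. n6.idx = 12  [S₁.lab + 7]
13. n8.mk = "kn"  [terminal]
14. n9.sig = 7  [terminal]
15. n10.mk = "xp"  [terminal]
16. n7.ok = 4  [b.sig - 3]
17. n7.lab = 0  [b.sig - 7]
18. n7.depth = 4  [b.sig - 3]
19. n7.val = 15  [b.sig + 8]
20. n6.wid = 6  [6]
21. n11.idx = -3  [B₀.wid - 9]
22. n13.mk = "mp"  [terminal]
23. n14.key = 30  [terminal]
24. n12.ok = 10  [10]
25. n12.lab = 23  [c.key - 7]
26. n12.depth = 24  [c.key - 6]
27. n12.val = 1  [1]
28. n16.key = 8  [terminal]
29. n15.ok = 19  [19]
30. n15.lab = 5  [c.key * 2 - 11]
31. n15.depth = -2  [c.key - 10]
32. n15.val = 20  [c.key + 12]
33. n11.wid = 18  [S₁.lab + S₀.val + 12]
34. n0.ok = -9  [S₁.val - 27]
35. n0.lab = -5  [S₁.val - 23]
36. n0.depth = 1  [S₁.depth - 5]
37. n0.val = 30  [S₁.val + 12]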